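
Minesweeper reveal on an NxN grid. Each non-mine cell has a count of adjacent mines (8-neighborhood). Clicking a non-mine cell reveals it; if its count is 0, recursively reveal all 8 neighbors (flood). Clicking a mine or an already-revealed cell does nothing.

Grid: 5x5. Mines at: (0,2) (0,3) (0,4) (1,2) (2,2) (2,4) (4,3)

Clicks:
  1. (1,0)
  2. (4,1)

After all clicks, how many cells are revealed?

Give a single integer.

Click 1 (1,0) count=0: revealed 12 new [(0,0) (0,1) (1,0) (1,1) (2,0) (2,1) (3,0) (3,1) (3,2) (4,0) (4,1) (4,2)] -> total=12
Click 2 (4,1) count=0: revealed 0 new [(none)] -> total=12

Answer: 12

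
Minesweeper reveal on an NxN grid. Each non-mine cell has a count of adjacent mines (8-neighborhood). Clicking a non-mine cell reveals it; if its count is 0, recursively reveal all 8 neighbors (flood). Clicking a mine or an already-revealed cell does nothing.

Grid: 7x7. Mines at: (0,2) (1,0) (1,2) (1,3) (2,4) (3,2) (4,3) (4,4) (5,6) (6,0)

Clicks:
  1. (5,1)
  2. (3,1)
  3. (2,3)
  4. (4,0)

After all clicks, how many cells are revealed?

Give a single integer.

Click 1 (5,1) count=1: revealed 1 new [(5,1)] -> total=1
Click 2 (3,1) count=1: revealed 1 new [(3,1)] -> total=2
Click 3 (2,3) count=4: revealed 1 new [(2,3)] -> total=3
Click 4 (4,0) count=0: revealed 6 new [(2,0) (2,1) (3,0) (4,0) (4,1) (5,0)] -> total=9

Answer: 9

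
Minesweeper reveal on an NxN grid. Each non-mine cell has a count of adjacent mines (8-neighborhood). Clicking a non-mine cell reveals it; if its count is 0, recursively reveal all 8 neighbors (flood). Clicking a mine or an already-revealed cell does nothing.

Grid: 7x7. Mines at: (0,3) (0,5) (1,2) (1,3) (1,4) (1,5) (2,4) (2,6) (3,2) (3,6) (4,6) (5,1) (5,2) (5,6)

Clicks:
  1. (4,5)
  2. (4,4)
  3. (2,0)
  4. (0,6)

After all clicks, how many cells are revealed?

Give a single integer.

Click 1 (4,5) count=3: revealed 1 new [(4,5)] -> total=1
Click 2 (4,4) count=0: revealed 11 new [(3,3) (3,4) (3,5) (4,3) (4,4) (5,3) (5,4) (5,5) (6,3) (6,4) (6,5)] -> total=12
Click 3 (2,0) count=0: revealed 10 new [(0,0) (0,1) (1,0) (1,1) (2,0) (2,1) (3,0) (3,1) (4,0) (4,1)] -> total=22
Click 4 (0,6) count=2: revealed 1 new [(0,6)] -> total=23

Answer: 23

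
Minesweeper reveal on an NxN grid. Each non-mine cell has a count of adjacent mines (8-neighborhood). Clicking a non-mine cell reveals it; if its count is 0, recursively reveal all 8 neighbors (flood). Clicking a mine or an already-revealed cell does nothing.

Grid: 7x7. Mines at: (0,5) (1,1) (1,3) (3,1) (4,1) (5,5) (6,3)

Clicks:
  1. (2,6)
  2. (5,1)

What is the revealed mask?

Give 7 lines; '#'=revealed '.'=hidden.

Answer: .......
....###
..#####
..#####
..#####
.####..
.......

Derivation:
Click 1 (2,6) count=0: revealed 21 new [(1,4) (1,5) (1,6) (2,2) (2,3) (2,4) (2,5) (2,6) (3,2) (3,3) (3,4) (3,5) (3,6) (4,2) (4,3) (4,4) (4,5) (4,6) (5,2) (5,3) (5,4)] -> total=21
Click 2 (5,1) count=1: revealed 1 new [(5,1)] -> total=22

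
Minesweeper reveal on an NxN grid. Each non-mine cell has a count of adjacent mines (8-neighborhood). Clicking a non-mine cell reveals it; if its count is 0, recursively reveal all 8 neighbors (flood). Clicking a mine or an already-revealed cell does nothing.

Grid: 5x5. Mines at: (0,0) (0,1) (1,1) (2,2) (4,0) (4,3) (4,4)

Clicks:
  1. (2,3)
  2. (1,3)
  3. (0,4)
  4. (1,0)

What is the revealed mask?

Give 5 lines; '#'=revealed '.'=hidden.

Answer: ..###
#.###
...##
...##
.....

Derivation:
Click 1 (2,3) count=1: revealed 1 new [(2,3)] -> total=1
Click 2 (1,3) count=1: revealed 1 new [(1,3)] -> total=2
Click 3 (0,4) count=0: revealed 8 new [(0,2) (0,3) (0,4) (1,2) (1,4) (2,4) (3,3) (3,4)] -> total=10
Click 4 (1,0) count=3: revealed 1 new [(1,0)] -> total=11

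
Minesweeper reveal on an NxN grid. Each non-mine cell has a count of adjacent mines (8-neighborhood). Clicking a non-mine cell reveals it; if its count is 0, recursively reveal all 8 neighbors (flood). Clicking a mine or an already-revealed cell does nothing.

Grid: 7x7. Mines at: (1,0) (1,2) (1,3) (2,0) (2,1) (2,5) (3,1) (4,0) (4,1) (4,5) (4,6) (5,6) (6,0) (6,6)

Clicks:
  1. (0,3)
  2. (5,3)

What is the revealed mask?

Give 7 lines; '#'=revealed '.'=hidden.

Click 1 (0,3) count=2: revealed 1 new [(0,3)] -> total=1
Click 2 (5,3) count=0: revealed 19 new [(2,2) (2,3) (2,4) (3,2) (3,3) (3,4) (4,2) (4,3) (4,4) (5,1) (5,2) (5,3) (5,4) (5,5) (6,1) (6,2) (6,3) (6,4) (6,5)] -> total=20

Answer: ...#...
.......
..###..
..###..
..###..
.#####.
.#####.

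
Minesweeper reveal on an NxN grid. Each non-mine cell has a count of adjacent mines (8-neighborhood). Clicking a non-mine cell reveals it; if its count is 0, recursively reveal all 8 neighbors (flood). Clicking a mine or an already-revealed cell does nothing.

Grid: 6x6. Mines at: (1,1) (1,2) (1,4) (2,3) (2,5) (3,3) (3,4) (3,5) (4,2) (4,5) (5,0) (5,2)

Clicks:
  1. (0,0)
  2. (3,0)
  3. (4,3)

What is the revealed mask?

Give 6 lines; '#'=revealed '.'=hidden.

Click 1 (0,0) count=1: revealed 1 new [(0,0)] -> total=1
Click 2 (3,0) count=0: revealed 6 new [(2,0) (2,1) (3,0) (3,1) (4,0) (4,1)] -> total=7
Click 3 (4,3) count=4: revealed 1 new [(4,3)] -> total=8

Answer: #.....
......
##....
##....
##.#..
......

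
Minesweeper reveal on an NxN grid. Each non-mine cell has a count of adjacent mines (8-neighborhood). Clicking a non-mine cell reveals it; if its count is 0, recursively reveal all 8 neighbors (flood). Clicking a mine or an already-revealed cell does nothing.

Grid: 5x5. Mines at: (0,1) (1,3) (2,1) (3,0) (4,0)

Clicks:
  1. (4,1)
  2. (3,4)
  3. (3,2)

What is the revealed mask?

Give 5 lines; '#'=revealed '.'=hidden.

Answer: .....
.....
..###
.####
.####

Derivation:
Click 1 (4,1) count=2: revealed 1 new [(4,1)] -> total=1
Click 2 (3,4) count=0: revealed 10 new [(2,2) (2,3) (2,4) (3,1) (3,2) (3,3) (3,4) (4,2) (4,3) (4,4)] -> total=11
Click 3 (3,2) count=1: revealed 0 new [(none)] -> total=11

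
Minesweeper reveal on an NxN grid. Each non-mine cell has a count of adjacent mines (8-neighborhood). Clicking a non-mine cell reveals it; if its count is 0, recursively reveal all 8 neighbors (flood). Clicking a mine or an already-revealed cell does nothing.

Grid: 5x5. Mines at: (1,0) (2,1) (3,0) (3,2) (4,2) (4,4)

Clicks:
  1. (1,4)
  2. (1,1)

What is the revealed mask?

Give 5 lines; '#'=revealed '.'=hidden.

Click 1 (1,4) count=0: revealed 13 new [(0,1) (0,2) (0,3) (0,4) (1,1) (1,2) (1,3) (1,4) (2,2) (2,3) (2,4) (3,3) (3,4)] -> total=13
Click 2 (1,1) count=2: revealed 0 new [(none)] -> total=13

Answer: .####
.####
..###
...##
.....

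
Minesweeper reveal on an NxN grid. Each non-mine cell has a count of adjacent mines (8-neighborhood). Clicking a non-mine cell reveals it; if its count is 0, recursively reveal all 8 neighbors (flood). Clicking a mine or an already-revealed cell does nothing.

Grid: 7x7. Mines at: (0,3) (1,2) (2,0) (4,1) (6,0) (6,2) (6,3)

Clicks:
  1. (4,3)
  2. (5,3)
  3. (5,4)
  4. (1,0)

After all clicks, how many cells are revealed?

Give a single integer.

Click 1 (4,3) count=0: revealed 30 new [(0,4) (0,5) (0,6) (1,3) (1,4) (1,5) (1,6) (2,2) (2,3) (2,4) (2,5) (2,6) (3,2) (3,3) (3,4) (3,5) (3,6) (4,2) (4,3) (4,4) (4,5) (4,6) (5,2) (5,3) (5,4) (5,5) (5,6) (6,4) (6,5) (6,6)] -> total=30
Click 2 (5,3) count=2: revealed 0 new [(none)] -> total=30
Click 3 (5,4) count=1: revealed 0 new [(none)] -> total=30
Click 4 (1,0) count=1: revealed 1 new [(1,0)] -> total=31

Answer: 31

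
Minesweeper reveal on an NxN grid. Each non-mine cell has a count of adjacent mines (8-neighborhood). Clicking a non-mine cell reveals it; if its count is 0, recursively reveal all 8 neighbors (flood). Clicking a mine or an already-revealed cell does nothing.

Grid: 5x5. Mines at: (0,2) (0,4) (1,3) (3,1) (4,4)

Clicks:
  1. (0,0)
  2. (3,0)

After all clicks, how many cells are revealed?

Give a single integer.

Click 1 (0,0) count=0: revealed 6 new [(0,0) (0,1) (1,0) (1,1) (2,0) (2,1)] -> total=6
Click 2 (3,0) count=1: revealed 1 new [(3,0)] -> total=7

Answer: 7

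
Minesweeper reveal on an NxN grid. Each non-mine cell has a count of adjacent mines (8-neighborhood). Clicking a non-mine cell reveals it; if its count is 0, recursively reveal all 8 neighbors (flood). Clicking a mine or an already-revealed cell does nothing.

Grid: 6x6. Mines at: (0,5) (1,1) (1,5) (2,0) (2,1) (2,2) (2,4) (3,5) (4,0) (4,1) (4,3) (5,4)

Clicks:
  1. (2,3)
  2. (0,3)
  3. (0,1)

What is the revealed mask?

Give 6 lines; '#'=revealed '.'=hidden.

Answer: .####.
..###.
...#..
......
......
......

Derivation:
Click 1 (2,3) count=2: revealed 1 new [(2,3)] -> total=1
Click 2 (0,3) count=0: revealed 6 new [(0,2) (0,3) (0,4) (1,2) (1,3) (1,4)] -> total=7
Click 3 (0,1) count=1: revealed 1 new [(0,1)] -> total=8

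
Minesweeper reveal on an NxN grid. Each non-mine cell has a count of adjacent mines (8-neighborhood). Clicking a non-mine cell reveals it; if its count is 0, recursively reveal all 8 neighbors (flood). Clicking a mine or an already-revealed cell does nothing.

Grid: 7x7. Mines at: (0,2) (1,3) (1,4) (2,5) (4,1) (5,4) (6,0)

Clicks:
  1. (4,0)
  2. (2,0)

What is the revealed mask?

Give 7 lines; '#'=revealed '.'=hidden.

Click 1 (4,0) count=1: revealed 1 new [(4,0)] -> total=1
Click 2 (2,0) count=0: revealed 11 new [(0,0) (0,1) (1,0) (1,1) (1,2) (2,0) (2,1) (2,2) (3,0) (3,1) (3,2)] -> total=12

Answer: ##.....
###....
###....
###....
#......
.......
.......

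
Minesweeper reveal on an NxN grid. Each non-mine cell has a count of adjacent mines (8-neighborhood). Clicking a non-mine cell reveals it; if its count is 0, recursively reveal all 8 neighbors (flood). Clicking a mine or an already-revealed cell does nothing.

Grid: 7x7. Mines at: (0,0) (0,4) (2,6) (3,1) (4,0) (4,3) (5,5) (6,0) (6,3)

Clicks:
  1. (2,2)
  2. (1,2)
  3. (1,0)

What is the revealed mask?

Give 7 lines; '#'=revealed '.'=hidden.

Click 1 (2,2) count=1: revealed 1 new [(2,2)] -> total=1
Click 2 (1,2) count=0: revealed 16 new [(0,1) (0,2) (0,3) (1,1) (1,2) (1,3) (1,4) (1,5) (2,1) (2,3) (2,4) (2,5) (3,2) (3,3) (3,4) (3,5)] -> total=17
Click 3 (1,0) count=1: revealed 1 new [(1,0)] -> total=18

Answer: .###...
######.
.#####.
..####.
.......
.......
.......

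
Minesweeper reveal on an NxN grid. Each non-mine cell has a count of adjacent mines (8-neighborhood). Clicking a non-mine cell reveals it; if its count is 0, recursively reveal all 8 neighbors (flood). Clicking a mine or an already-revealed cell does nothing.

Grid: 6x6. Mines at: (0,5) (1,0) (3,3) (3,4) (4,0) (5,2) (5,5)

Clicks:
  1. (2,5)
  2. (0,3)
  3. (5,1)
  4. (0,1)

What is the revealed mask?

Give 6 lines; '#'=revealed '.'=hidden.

Answer: .####.
.####.
.#####
......
......
.#....

Derivation:
Click 1 (2,5) count=1: revealed 1 new [(2,5)] -> total=1
Click 2 (0,3) count=0: revealed 12 new [(0,1) (0,2) (0,3) (0,4) (1,1) (1,2) (1,3) (1,4) (2,1) (2,2) (2,3) (2,4)] -> total=13
Click 3 (5,1) count=2: revealed 1 new [(5,1)] -> total=14
Click 4 (0,1) count=1: revealed 0 new [(none)] -> total=14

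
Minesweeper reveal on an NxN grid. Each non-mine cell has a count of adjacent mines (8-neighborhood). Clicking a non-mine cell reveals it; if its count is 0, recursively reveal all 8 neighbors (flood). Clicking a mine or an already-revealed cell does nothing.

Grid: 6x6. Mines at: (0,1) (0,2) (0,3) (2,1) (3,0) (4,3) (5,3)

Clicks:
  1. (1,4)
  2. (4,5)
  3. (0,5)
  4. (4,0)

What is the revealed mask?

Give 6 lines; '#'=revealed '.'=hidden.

Click 1 (1,4) count=1: revealed 1 new [(1,4)] -> total=1
Click 2 (4,5) count=0: revealed 17 new [(0,4) (0,5) (1,2) (1,3) (1,5) (2,2) (2,3) (2,4) (2,5) (3,2) (3,3) (3,4) (3,5) (4,4) (4,5) (5,4) (5,5)] -> total=18
Click 3 (0,5) count=0: revealed 0 new [(none)] -> total=18
Click 4 (4,0) count=1: revealed 1 new [(4,0)] -> total=19

Answer: ....##
..####
..####
..####
#...##
....##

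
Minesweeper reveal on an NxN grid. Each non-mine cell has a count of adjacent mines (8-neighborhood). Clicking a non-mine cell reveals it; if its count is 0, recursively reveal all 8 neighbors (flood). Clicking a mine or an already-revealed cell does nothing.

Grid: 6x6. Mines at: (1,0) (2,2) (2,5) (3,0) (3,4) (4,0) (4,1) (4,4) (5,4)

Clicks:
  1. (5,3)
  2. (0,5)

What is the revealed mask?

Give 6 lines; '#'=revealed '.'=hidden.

Click 1 (5,3) count=2: revealed 1 new [(5,3)] -> total=1
Click 2 (0,5) count=0: revealed 10 new [(0,1) (0,2) (0,3) (0,4) (0,5) (1,1) (1,2) (1,3) (1,4) (1,5)] -> total=11

Answer: .#####
.#####
......
......
......
...#..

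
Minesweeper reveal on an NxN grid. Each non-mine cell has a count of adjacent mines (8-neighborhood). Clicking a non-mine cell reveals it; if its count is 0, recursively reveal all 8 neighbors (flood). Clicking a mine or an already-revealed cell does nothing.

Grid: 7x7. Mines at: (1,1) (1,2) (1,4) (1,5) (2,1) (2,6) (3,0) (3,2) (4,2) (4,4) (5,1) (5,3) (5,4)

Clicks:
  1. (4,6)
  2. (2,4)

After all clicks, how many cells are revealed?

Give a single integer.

Click 1 (4,6) count=0: revealed 8 new [(3,5) (3,6) (4,5) (4,6) (5,5) (5,6) (6,5) (6,6)] -> total=8
Click 2 (2,4) count=2: revealed 1 new [(2,4)] -> total=9

Answer: 9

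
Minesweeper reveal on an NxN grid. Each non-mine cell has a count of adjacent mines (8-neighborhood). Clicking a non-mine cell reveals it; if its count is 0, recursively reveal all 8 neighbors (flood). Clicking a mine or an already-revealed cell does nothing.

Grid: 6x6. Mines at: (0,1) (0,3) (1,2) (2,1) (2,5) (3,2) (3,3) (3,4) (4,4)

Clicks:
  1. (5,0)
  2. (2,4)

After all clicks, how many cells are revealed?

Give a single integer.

Click 1 (5,0) count=0: revealed 10 new [(3,0) (3,1) (4,0) (4,1) (4,2) (4,3) (5,0) (5,1) (5,2) (5,3)] -> total=10
Click 2 (2,4) count=3: revealed 1 new [(2,4)] -> total=11

Answer: 11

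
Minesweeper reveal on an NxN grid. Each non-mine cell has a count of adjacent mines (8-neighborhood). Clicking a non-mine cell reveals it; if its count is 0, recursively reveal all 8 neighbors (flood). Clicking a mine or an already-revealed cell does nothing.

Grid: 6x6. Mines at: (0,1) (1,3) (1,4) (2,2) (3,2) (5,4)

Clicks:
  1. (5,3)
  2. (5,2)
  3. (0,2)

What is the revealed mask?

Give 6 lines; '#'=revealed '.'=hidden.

Answer: ..#...
##....
##....
##....
####..
####..

Derivation:
Click 1 (5,3) count=1: revealed 1 new [(5,3)] -> total=1
Click 2 (5,2) count=0: revealed 13 new [(1,0) (1,1) (2,0) (2,1) (3,0) (3,1) (4,0) (4,1) (4,2) (4,3) (5,0) (5,1) (5,2)] -> total=14
Click 3 (0,2) count=2: revealed 1 new [(0,2)] -> total=15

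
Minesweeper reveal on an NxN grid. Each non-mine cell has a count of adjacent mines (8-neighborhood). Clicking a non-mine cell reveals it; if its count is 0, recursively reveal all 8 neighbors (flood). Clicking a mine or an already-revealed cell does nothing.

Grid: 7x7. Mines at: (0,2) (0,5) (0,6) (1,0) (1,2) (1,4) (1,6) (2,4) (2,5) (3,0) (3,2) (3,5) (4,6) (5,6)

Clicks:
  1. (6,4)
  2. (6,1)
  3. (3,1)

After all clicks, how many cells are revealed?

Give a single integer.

Click 1 (6,4) count=0: revealed 18 new [(4,0) (4,1) (4,2) (4,3) (4,4) (4,5) (5,0) (5,1) (5,2) (5,3) (5,4) (5,5) (6,0) (6,1) (6,2) (6,3) (6,4) (6,5)] -> total=18
Click 2 (6,1) count=0: revealed 0 new [(none)] -> total=18
Click 3 (3,1) count=2: revealed 1 new [(3,1)] -> total=19

Answer: 19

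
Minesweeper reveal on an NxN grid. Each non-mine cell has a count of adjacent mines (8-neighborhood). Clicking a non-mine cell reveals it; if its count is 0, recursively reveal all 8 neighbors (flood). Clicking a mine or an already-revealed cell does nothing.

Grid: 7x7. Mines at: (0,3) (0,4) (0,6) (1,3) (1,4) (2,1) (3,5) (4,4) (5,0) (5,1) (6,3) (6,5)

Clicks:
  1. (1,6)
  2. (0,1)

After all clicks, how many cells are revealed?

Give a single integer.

Answer: 7

Derivation:
Click 1 (1,6) count=1: revealed 1 new [(1,6)] -> total=1
Click 2 (0,1) count=0: revealed 6 new [(0,0) (0,1) (0,2) (1,0) (1,1) (1,2)] -> total=7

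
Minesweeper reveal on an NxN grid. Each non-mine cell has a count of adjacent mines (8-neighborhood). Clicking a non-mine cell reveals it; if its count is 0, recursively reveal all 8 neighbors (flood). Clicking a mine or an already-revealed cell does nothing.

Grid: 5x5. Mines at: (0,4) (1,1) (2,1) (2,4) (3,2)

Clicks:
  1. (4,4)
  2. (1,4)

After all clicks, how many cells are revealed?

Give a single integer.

Click 1 (4,4) count=0: revealed 4 new [(3,3) (3,4) (4,3) (4,4)] -> total=4
Click 2 (1,4) count=2: revealed 1 new [(1,4)] -> total=5

Answer: 5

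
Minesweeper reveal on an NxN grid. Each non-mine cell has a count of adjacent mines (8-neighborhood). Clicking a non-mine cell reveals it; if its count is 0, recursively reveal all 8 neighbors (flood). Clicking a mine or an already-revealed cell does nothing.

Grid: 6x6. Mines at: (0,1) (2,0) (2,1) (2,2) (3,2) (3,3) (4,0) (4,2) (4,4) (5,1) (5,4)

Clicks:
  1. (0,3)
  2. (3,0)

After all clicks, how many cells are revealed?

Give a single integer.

Answer: 14

Derivation:
Click 1 (0,3) count=0: revealed 13 new [(0,2) (0,3) (0,4) (0,5) (1,2) (1,3) (1,4) (1,5) (2,3) (2,4) (2,5) (3,4) (3,5)] -> total=13
Click 2 (3,0) count=3: revealed 1 new [(3,0)] -> total=14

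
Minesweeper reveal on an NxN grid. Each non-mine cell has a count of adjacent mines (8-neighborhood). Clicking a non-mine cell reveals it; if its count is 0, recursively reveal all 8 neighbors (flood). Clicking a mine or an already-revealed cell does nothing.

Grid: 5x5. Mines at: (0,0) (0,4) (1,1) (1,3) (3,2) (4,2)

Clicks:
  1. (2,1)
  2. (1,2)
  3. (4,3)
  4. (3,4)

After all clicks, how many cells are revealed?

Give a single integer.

Answer: 8

Derivation:
Click 1 (2,1) count=2: revealed 1 new [(2,1)] -> total=1
Click 2 (1,2) count=2: revealed 1 new [(1,2)] -> total=2
Click 3 (4,3) count=2: revealed 1 new [(4,3)] -> total=3
Click 4 (3,4) count=0: revealed 5 new [(2,3) (2,4) (3,3) (3,4) (4,4)] -> total=8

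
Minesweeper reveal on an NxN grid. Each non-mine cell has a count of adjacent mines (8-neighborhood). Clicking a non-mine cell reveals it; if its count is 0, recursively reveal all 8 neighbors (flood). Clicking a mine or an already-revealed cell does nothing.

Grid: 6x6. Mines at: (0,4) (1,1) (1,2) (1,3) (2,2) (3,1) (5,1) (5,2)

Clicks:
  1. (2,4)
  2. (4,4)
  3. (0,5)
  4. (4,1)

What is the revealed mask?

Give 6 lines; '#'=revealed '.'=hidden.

Answer: .....#
....##
...###
...###
.#.###
...###

Derivation:
Click 1 (2,4) count=1: revealed 1 new [(2,4)] -> total=1
Click 2 (4,4) count=0: revealed 13 new [(1,4) (1,5) (2,3) (2,5) (3,3) (3,4) (3,5) (4,3) (4,4) (4,5) (5,3) (5,4) (5,5)] -> total=14
Click 3 (0,5) count=1: revealed 1 new [(0,5)] -> total=15
Click 4 (4,1) count=3: revealed 1 new [(4,1)] -> total=16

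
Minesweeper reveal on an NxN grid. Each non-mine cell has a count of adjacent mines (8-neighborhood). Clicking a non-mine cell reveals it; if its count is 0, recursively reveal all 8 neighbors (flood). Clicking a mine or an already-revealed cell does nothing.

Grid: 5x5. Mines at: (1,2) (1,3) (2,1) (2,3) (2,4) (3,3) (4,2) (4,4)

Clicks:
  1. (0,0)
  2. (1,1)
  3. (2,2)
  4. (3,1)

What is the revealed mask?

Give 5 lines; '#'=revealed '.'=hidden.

Click 1 (0,0) count=0: revealed 4 new [(0,0) (0,1) (1,0) (1,1)] -> total=4
Click 2 (1,1) count=2: revealed 0 new [(none)] -> total=4
Click 3 (2,2) count=5: revealed 1 new [(2,2)] -> total=5
Click 4 (3,1) count=2: revealed 1 new [(3,1)] -> total=6

Answer: ##...
##...
..#..
.#...
.....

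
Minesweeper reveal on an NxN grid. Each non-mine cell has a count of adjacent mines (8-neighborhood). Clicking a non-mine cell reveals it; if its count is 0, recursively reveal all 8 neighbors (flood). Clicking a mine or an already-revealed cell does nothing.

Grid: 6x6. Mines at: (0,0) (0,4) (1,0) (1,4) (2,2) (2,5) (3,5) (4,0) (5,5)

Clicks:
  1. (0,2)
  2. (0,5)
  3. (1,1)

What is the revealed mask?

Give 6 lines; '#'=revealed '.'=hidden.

Answer: .###.#
.###..
......
......
......
......

Derivation:
Click 1 (0,2) count=0: revealed 6 new [(0,1) (0,2) (0,3) (1,1) (1,2) (1,3)] -> total=6
Click 2 (0,5) count=2: revealed 1 new [(0,5)] -> total=7
Click 3 (1,1) count=3: revealed 0 new [(none)] -> total=7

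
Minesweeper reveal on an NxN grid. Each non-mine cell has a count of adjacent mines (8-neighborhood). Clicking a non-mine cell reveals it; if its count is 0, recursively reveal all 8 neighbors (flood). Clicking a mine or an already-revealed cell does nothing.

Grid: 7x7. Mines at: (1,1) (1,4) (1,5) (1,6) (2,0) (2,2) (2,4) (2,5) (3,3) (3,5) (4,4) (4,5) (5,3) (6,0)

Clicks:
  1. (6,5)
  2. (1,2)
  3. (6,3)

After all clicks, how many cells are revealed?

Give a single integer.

Answer: 8

Derivation:
Click 1 (6,5) count=0: revealed 6 new [(5,4) (5,5) (5,6) (6,4) (6,5) (6,6)] -> total=6
Click 2 (1,2) count=2: revealed 1 new [(1,2)] -> total=7
Click 3 (6,3) count=1: revealed 1 new [(6,3)] -> total=8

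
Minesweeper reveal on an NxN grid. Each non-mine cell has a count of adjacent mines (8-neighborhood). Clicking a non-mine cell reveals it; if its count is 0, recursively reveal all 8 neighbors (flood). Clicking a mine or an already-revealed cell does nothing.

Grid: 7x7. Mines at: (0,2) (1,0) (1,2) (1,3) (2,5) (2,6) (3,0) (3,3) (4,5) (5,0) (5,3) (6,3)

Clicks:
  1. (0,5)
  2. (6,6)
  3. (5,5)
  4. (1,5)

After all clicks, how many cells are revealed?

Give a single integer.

Answer: 12

Derivation:
Click 1 (0,5) count=0: revealed 6 new [(0,4) (0,5) (0,6) (1,4) (1,5) (1,6)] -> total=6
Click 2 (6,6) count=0: revealed 6 new [(5,4) (5,5) (5,6) (6,4) (6,5) (6,6)] -> total=12
Click 3 (5,5) count=1: revealed 0 new [(none)] -> total=12
Click 4 (1,5) count=2: revealed 0 new [(none)] -> total=12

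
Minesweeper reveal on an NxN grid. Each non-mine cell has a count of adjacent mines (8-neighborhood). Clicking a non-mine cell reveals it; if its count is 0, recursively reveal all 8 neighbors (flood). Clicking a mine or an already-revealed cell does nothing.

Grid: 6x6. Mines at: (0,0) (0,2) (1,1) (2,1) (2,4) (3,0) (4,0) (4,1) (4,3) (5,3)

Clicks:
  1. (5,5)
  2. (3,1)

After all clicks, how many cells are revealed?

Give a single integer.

Answer: 7

Derivation:
Click 1 (5,5) count=0: revealed 6 new [(3,4) (3,5) (4,4) (4,5) (5,4) (5,5)] -> total=6
Click 2 (3,1) count=4: revealed 1 new [(3,1)] -> total=7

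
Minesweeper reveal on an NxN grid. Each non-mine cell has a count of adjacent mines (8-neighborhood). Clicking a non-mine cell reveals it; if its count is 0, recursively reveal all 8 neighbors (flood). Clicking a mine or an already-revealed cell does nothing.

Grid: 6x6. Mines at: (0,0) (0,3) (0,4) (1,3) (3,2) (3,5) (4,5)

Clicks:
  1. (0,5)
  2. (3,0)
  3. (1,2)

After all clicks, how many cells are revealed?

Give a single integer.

Click 1 (0,5) count=1: revealed 1 new [(0,5)] -> total=1
Click 2 (3,0) count=0: revealed 16 new [(1,0) (1,1) (2,0) (2,1) (3,0) (3,1) (4,0) (4,1) (4,2) (4,3) (4,4) (5,0) (5,1) (5,2) (5,3) (5,4)] -> total=17
Click 3 (1,2) count=2: revealed 1 new [(1,2)] -> total=18

Answer: 18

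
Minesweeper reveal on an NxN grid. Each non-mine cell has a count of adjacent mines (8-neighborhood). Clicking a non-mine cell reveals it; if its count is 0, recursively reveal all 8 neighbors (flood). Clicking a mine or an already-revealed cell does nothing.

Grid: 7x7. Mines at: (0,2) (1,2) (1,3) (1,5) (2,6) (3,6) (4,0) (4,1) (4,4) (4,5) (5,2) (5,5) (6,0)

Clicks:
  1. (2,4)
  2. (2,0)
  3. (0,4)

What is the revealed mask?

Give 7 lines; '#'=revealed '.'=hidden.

Answer: ##..#..
##.....
##..#..
##.....
.......
.......
.......

Derivation:
Click 1 (2,4) count=2: revealed 1 new [(2,4)] -> total=1
Click 2 (2,0) count=0: revealed 8 new [(0,0) (0,1) (1,0) (1,1) (2,0) (2,1) (3,0) (3,1)] -> total=9
Click 3 (0,4) count=2: revealed 1 new [(0,4)] -> total=10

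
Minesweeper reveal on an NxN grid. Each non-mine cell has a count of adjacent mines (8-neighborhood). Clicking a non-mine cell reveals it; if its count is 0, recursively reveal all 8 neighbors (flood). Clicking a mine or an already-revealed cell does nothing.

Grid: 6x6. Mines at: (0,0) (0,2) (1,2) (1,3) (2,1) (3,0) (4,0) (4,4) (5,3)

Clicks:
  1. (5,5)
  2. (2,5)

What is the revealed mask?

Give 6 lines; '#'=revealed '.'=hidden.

Click 1 (5,5) count=1: revealed 1 new [(5,5)] -> total=1
Click 2 (2,5) count=0: revealed 8 new [(0,4) (0,5) (1,4) (1,5) (2,4) (2,5) (3,4) (3,5)] -> total=9

Answer: ....##
....##
....##
....##
......
.....#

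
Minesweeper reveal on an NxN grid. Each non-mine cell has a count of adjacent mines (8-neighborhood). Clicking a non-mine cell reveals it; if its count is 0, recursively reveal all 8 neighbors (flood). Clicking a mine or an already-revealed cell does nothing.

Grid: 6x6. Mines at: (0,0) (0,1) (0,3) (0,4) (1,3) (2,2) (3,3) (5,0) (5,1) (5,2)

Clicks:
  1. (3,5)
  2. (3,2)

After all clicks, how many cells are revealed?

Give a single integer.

Answer: 13

Derivation:
Click 1 (3,5) count=0: revealed 12 new [(1,4) (1,5) (2,4) (2,5) (3,4) (3,5) (4,3) (4,4) (4,5) (5,3) (5,4) (5,5)] -> total=12
Click 2 (3,2) count=2: revealed 1 new [(3,2)] -> total=13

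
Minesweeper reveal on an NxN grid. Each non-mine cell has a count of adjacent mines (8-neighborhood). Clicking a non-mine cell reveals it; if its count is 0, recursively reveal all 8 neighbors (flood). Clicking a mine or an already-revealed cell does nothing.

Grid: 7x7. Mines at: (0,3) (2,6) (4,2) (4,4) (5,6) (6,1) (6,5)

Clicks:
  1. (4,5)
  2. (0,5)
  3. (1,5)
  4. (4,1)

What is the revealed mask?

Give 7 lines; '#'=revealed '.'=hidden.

Answer: ....###
....###
.......
.......
.#...#.
.......
.......

Derivation:
Click 1 (4,5) count=2: revealed 1 new [(4,5)] -> total=1
Click 2 (0,5) count=0: revealed 6 new [(0,4) (0,5) (0,6) (1,4) (1,5) (1,6)] -> total=7
Click 3 (1,5) count=1: revealed 0 new [(none)] -> total=7
Click 4 (4,1) count=1: revealed 1 new [(4,1)] -> total=8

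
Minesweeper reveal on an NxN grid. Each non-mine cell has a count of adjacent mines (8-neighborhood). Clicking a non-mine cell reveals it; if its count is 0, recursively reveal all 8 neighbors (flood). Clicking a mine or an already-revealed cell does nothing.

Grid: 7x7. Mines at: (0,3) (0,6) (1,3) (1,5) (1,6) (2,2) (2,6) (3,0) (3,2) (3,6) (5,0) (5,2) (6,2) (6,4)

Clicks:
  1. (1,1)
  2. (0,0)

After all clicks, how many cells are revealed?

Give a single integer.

Answer: 8

Derivation:
Click 1 (1,1) count=1: revealed 1 new [(1,1)] -> total=1
Click 2 (0,0) count=0: revealed 7 new [(0,0) (0,1) (0,2) (1,0) (1,2) (2,0) (2,1)] -> total=8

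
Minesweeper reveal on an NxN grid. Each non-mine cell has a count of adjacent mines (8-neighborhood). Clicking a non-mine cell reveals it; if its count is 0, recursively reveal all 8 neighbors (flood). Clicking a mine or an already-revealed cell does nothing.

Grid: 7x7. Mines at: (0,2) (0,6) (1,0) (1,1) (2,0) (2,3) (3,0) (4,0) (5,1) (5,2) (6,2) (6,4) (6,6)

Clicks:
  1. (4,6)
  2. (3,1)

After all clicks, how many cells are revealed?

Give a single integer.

Click 1 (4,6) count=0: revealed 18 new [(1,4) (1,5) (1,6) (2,4) (2,5) (2,6) (3,3) (3,4) (3,5) (3,6) (4,3) (4,4) (4,5) (4,6) (5,3) (5,4) (5,5) (5,6)] -> total=18
Click 2 (3,1) count=3: revealed 1 new [(3,1)] -> total=19

Answer: 19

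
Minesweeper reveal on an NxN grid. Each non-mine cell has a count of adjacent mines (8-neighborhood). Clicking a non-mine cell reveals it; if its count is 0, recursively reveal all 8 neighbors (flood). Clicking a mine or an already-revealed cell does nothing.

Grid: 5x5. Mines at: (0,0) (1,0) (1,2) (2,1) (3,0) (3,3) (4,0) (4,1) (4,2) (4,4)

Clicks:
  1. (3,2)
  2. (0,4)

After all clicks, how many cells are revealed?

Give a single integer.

Click 1 (3,2) count=4: revealed 1 new [(3,2)] -> total=1
Click 2 (0,4) count=0: revealed 6 new [(0,3) (0,4) (1,3) (1,4) (2,3) (2,4)] -> total=7

Answer: 7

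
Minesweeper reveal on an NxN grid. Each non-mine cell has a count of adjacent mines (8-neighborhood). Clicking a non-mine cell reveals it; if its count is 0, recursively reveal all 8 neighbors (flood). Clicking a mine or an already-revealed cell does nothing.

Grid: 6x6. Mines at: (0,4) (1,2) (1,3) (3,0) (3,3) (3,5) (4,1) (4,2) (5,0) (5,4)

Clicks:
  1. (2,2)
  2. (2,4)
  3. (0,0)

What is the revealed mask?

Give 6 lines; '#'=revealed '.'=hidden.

Click 1 (2,2) count=3: revealed 1 new [(2,2)] -> total=1
Click 2 (2,4) count=3: revealed 1 new [(2,4)] -> total=2
Click 3 (0,0) count=0: revealed 6 new [(0,0) (0,1) (1,0) (1,1) (2,0) (2,1)] -> total=8

Answer: ##....
##....
###.#.
......
......
......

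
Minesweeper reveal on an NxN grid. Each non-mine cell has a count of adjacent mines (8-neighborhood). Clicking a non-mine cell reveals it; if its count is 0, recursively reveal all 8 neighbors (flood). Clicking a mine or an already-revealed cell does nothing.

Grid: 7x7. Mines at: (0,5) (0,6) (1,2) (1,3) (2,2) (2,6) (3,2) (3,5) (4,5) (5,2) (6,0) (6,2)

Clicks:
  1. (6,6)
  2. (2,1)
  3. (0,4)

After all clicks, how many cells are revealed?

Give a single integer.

Answer: 10

Derivation:
Click 1 (6,6) count=0: revealed 8 new [(5,3) (5,4) (5,5) (5,6) (6,3) (6,4) (6,5) (6,6)] -> total=8
Click 2 (2,1) count=3: revealed 1 new [(2,1)] -> total=9
Click 3 (0,4) count=2: revealed 1 new [(0,4)] -> total=10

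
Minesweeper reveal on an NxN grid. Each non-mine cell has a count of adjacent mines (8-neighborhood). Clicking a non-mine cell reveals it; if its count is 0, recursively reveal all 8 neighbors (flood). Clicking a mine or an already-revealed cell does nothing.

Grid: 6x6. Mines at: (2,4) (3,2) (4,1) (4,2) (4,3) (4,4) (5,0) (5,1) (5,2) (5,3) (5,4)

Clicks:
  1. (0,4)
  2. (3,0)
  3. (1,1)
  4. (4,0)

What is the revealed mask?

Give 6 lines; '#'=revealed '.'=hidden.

Click 1 (0,4) count=0: revealed 18 new [(0,0) (0,1) (0,2) (0,3) (0,4) (0,5) (1,0) (1,1) (1,2) (1,3) (1,4) (1,5) (2,0) (2,1) (2,2) (2,3) (3,0) (3,1)] -> total=18
Click 2 (3,0) count=1: revealed 0 new [(none)] -> total=18
Click 3 (1,1) count=0: revealed 0 new [(none)] -> total=18
Click 4 (4,0) count=3: revealed 1 new [(4,0)] -> total=19

Answer: ######
######
####..
##....
#.....
......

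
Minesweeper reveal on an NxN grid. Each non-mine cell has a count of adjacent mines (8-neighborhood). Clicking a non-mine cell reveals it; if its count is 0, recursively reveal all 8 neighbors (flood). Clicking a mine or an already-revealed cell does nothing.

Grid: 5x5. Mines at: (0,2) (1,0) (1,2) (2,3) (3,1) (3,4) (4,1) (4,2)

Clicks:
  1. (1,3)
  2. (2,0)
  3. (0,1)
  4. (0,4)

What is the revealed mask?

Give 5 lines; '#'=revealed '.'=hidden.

Click 1 (1,3) count=3: revealed 1 new [(1,3)] -> total=1
Click 2 (2,0) count=2: revealed 1 new [(2,0)] -> total=2
Click 3 (0,1) count=3: revealed 1 new [(0,1)] -> total=3
Click 4 (0,4) count=0: revealed 3 new [(0,3) (0,4) (1,4)] -> total=6

Answer: .#.##
...##
#....
.....
.....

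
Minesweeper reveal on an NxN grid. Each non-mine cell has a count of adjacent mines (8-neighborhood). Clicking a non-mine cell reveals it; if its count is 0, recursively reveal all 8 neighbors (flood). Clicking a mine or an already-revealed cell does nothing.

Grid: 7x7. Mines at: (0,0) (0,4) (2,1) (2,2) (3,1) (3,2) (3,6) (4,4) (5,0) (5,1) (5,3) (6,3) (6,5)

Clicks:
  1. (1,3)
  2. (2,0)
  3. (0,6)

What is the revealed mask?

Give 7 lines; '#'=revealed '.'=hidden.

Click 1 (1,3) count=2: revealed 1 new [(1,3)] -> total=1
Click 2 (2,0) count=2: revealed 1 new [(2,0)] -> total=2
Click 3 (0,6) count=0: revealed 6 new [(0,5) (0,6) (1,5) (1,6) (2,5) (2,6)] -> total=8

Answer: .....##
...#.##
#....##
.......
.......
.......
.......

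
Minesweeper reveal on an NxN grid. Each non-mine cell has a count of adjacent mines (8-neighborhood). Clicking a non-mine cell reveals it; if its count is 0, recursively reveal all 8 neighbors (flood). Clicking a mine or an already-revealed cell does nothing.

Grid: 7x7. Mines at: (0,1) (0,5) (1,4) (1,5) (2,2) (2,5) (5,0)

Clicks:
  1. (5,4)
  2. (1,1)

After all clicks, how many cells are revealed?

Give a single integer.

Click 1 (5,4) count=0: revealed 24 new [(3,1) (3,2) (3,3) (3,4) (3,5) (3,6) (4,1) (4,2) (4,3) (4,4) (4,5) (4,6) (5,1) (5,2) (5,3) (5,4) (5,5) (5,6) (6,1) (6,2) (6,3) (6,4) (6,5) (6,6)] -> total=24
Click 2 (1,1) count=2: revealed 1 new [(1,1)] -> total=25

Answer: 25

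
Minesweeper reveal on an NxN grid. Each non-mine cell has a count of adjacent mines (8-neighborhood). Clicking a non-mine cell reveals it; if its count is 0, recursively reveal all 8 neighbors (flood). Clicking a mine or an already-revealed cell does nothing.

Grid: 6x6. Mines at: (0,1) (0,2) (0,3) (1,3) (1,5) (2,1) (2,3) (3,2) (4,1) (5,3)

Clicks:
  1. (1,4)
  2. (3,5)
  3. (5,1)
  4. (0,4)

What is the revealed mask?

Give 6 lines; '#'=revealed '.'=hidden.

Answer: ....#.
....#.
....##
....##
....##
.#..##

Derivation:
Click 1 (1,4) count=4: revealed 1 new [(1,4)] -> total=1
Click 2 (3,5) count=0: revealed 8 new [(2,4) (2,5) (3,4) (3,5) (4,4) (4,5) (5,4) (5,5)] -> total=9
Click 3 (5,1) count=1: revealed 1 new [(5,1)] -> total=10
Click 4 (0,4) count=3: revealed 1 new [(0,4)] -> total=11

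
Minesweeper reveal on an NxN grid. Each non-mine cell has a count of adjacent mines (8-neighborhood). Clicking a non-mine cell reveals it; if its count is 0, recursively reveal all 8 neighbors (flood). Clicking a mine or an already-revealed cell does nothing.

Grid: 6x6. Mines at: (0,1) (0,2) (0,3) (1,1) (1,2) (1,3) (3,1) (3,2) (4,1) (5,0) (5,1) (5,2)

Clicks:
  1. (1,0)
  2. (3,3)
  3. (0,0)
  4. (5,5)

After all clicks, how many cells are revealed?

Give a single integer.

Click 1 (1,0) count=2: revealed 1 new [(1,0)] -> total=1
Click 2 (3,3) count=1: revealed 1 new [(3,3)] -> total=2
Click 3 (0,0) count=2: revealed 1 new [(0,0)] -> total=3
Click 4 (5,5) count=0: revealed 15 new [(0,4) (0,5) (1,4) (1,5) (2,3) (2,4) (2,5) (3,4) (3,5) (4,3) (4,4) (4,5) (5,3) (5,4) (5,5)] -> total=18

Answer: 18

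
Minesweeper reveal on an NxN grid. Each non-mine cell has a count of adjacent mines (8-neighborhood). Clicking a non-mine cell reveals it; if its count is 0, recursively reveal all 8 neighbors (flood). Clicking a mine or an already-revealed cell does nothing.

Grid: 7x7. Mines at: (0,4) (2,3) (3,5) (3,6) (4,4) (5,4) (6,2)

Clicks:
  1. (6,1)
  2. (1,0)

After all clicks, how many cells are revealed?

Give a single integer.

Click 1 (6,1) count=1: revealed 1 new [(6,1)] -> total=1
Click 2 (1,0) count=0: revealed 24 new [(0,0) (0,1) (0,2) (0,3) (1,0) (1,1) (1,2) (1,3) (2,0) (2,1) (2,2) (3,0) (3,1) (3,2) (3,3) (4,0) (4,1) (4,2) (4,3) (5,0) (5,1) (5,2) (5,3) (6,0)] -> total=25

Answer: 25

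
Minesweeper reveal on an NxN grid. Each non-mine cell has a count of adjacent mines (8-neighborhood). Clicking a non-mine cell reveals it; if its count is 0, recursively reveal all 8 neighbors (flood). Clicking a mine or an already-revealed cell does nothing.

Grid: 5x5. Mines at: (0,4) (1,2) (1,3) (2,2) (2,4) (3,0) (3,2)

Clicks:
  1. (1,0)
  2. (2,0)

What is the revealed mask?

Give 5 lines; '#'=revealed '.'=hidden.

Answer: ##...
##...
##...
.....
.....

Derivation:
Click 1 (1,0) count=0: revealed 6 new [(0,0) (0,1) (1,0) (1,1) (2,0) (2,1)] -> total=6
Click 2 (2,0) count=1: revealed 0 new [(none)] -> total=6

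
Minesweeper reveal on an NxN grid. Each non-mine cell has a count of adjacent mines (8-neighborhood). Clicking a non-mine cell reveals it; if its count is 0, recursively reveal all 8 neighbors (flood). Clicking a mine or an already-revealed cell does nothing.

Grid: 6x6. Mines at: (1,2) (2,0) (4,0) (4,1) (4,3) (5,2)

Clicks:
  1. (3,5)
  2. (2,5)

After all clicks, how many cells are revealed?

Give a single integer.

Answer: 16

Derivation:
Click 1 (3,5) count=0: revealed 16 new [(0,3) (0,4) (0,5) (1,3) (1,4) (1,5) (2,3) (2,4) (2,5) (3,3) (3,4) (3,5) (4,4) (4,5) (5,4) (5,5)] -> total=16
Click 2 (2,5) count=0: revealed 0 new [(none)] -> total=16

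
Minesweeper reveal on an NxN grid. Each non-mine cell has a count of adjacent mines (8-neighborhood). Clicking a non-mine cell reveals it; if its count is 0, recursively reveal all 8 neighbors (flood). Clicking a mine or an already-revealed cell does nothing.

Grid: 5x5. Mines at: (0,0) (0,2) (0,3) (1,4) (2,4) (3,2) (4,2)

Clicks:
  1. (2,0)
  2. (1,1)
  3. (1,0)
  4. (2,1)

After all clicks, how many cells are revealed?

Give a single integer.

Answer: 8

Derivation:
Click 1 (2,0) count=0: revealed 8 new [(1,0) (1,1) (2,0) (2,1) (3,0) (3,1) (4,0) (4,1)] -> total=8
Click 2 (1,1) count=2: revealed 0 new [(none)] -> total=8
Click 3 (1,0) count=1: revealed 0 new [(none)] -> total=8
Click 4 (2,1) count=1: revealed 0 new [(none)] -> total=8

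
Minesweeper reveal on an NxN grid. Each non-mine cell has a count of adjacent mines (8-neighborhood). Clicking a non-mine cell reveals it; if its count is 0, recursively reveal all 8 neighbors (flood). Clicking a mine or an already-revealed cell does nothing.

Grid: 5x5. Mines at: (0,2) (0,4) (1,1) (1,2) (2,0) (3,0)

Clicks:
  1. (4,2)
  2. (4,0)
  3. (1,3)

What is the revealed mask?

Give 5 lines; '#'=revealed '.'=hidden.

Click 1 (4,2) count=0: revealed 14 new [(1,3) (1,4) (2,1) (2,2) (2,3) (2,4) (3,1) (3,2) (3,3) (3,4) (4,1) (4,2) (4,3) (4,4)] -> total=14
Click 2 (4,0) count=1: revealed 1 new [(4,0)] -> total=15
Click 3 (1,3) count=3: revealed 0 new [(none)] -> total=15

Answer: .....
...##
.####
.####
#####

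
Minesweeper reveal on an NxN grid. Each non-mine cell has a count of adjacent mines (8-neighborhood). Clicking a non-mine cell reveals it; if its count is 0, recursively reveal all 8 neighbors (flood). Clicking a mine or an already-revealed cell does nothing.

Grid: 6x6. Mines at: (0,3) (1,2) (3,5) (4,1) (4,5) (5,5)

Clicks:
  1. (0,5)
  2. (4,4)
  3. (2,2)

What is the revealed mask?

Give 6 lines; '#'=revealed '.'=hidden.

Click 1 (0,5) count=0: revealed 6 new [(0,4) (0,5) (1,4) (1,5) (2,4) (2,5)] -> total=6
Click 2 (4,4) count=3: revealed 1 new [(4,4)] -> total=7
Click 3 (2,2) count=1: revealed 1 new [(2,2)] -> total=8

Answer: ....##
....##
..#.##
......
....#.
......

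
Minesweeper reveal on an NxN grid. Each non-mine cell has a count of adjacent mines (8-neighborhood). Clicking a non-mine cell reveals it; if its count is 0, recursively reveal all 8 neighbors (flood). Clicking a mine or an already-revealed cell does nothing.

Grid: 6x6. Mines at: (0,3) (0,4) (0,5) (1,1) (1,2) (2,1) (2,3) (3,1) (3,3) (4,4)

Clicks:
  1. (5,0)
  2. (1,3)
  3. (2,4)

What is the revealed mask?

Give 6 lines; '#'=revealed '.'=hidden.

Click 1 (5,0) count=0: revealed 8 new [(4,0) (4,1) (4,2) (4,3) (5,0) (5,1) (5,2) (5,3)] -> total=8
Click 2 (1,3) count=4: revealed 1 new [(1,3)] -> total=9
Click 3 (2,4) count=2: revealed 1 new [(2,4)] -> total=10

Answer: ......
...#..
....#.
......
####..
####..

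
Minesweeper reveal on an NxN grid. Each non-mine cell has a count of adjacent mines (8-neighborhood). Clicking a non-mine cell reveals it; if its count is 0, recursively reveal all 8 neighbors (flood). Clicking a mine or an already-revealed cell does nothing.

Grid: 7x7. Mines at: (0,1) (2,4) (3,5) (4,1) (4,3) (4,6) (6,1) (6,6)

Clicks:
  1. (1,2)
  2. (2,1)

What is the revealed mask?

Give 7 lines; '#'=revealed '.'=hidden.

Click 1 (1,2) count=1: revealed 1 new [(1,2)] -> total=1
Click 2 (2,1) count=0: revealed 11 new [(1,0) (1,1) (1,3) (2,0) (2,1) (2,2) (2,3) (3,0) (3,1) (3,2) (3,3)] -> total=12

Answer: .......
####...
####...
####...
.......
.......
.......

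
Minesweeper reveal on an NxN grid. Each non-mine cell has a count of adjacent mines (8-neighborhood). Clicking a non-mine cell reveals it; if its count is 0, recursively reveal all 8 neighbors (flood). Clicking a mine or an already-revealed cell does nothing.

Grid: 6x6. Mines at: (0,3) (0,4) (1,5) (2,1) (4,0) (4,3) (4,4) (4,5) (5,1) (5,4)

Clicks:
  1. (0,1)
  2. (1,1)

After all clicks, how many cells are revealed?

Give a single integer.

Answer: 6

Derivation:
Click 1 (0,1) count=0: revealed 6 new [(0,0) (0,1) (0,2) (1,0) (1,1) (1,2)] -> total=6
Click 2 (1,1) count=1: revealed 0 new [(none)] -> total=6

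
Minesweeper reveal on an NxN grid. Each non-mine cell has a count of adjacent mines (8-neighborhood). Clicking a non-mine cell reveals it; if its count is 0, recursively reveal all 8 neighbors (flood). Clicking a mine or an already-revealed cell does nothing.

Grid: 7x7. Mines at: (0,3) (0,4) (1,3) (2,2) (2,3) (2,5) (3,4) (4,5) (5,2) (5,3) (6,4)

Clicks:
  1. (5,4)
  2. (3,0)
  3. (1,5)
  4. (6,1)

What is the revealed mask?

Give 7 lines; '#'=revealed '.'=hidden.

Answer: ###....
###..#.
##.....
##.....
##.....
##..#..
##.....

Derivation:
Click 1 (5,4) count=3: revealed 1 new [(5,4)] -> total=1
Click 2 (3,0) count=0: revealed 16 new [(0,0) (0,1) (0,2) (1,0) (1,1) (1,2) (2,0) (2,1) (3,0) (3,1) (4,0) (4,1) (5,0) (5,1) (6,0) (6,1)] -> total=17
Click 3 (1,5) count=2: revealed 1 new [(1,5)] -> total=18
Click 4 (6,1) count=1: revealed 0 new [(none)] -> total=18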